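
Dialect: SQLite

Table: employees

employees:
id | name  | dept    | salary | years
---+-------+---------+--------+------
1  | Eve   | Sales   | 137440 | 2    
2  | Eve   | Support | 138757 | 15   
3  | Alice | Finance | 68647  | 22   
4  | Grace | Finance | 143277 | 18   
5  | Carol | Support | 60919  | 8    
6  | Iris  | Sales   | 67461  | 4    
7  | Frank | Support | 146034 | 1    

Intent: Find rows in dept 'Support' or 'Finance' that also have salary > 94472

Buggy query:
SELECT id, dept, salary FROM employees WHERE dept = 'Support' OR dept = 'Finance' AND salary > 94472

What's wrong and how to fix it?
Bug: Without parentheses, AND is evaluated before OR, so the salary filter only applies to the 'Finance' branch

Fix: Add parentheses around the OR so the AND applies to both alternatives

Corrected query:
SELECT id, dept, salary FROM employees WHERE (dept = 'Support' OR dept = 'Finance') AND salary > 94472

Result:
id | dept    | salary
---+---------+-------
2  | Support | 138757
4  | Finance | 143277
7  | Support | 146034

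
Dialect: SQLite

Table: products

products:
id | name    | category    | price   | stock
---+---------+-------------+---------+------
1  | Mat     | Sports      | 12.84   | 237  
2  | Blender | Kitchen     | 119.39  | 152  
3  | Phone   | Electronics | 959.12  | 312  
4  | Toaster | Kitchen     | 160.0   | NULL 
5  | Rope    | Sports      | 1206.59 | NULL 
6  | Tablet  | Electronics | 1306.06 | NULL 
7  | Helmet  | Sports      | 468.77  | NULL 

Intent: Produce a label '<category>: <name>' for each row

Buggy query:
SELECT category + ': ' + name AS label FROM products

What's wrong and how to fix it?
Bug: SQLite uses || for string concatenation; + coerces text to numbers (yielding 0)

Fix: Use the || operator for string concatenation

Corrected query:
SELECT category || ': ' || name AS label FROM products

Result:
label              
-------------------
Sports: Mat        
Kitchen: Blender   
Electronics: Phone 
Kitchen: Toaster   
Sports: Rope       
Electronics: Tablet
Sports: Helmet     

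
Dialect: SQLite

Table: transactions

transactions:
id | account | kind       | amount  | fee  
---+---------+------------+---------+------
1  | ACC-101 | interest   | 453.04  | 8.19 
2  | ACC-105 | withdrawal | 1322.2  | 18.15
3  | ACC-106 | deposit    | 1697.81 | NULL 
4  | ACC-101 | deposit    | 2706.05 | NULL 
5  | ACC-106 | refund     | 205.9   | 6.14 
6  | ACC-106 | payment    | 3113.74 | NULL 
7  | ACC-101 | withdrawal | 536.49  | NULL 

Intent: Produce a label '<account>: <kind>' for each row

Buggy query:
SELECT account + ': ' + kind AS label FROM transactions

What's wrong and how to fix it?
Bug: SQLite uses || for string concatenation; + coerces text to numbers (yielding 0)

Fix: Use the || operator for string concatenation

Corrected query:
SELECT account || ': ' || kind AS label FROM transactions

Result:
label              
-------------------
ACC-101: interest  
ACC-105: withdrawal
ACC-106: deposit   
ACC-101: deposit   
ACC-106: refund    
ACC-106: payment   
ACC-101: withdrawal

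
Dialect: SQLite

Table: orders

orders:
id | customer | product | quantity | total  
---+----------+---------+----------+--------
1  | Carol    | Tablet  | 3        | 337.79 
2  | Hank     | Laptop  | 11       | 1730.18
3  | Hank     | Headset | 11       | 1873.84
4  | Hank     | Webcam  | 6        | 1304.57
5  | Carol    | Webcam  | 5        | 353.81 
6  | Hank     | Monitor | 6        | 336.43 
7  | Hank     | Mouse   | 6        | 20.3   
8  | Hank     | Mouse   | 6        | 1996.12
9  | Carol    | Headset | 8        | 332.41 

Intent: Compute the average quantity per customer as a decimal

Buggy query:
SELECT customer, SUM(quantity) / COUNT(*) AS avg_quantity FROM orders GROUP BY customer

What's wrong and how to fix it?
Bug: Both operands are integers, so '/' performs integer division and truncates

Fix: Cast one side to REAL so the division keeps the fractional part

Corrected query:
SELECT customer, SUM(quantity) * 1.0 / COUNT(*) AS avg_quantity FROM orders GROUP BY customer

Result:
customer | avg_quantity
---------+-------------
Carol    | 5.333333    
Hank     | 7.666667    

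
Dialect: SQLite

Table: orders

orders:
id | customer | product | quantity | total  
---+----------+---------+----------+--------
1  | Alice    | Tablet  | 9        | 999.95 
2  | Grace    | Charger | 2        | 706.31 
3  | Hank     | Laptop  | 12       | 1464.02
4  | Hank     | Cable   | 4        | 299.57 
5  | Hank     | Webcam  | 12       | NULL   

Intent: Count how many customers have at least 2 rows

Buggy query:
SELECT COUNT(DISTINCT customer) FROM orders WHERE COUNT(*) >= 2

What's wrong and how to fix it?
Bug: WHERE filters individual rows, not groups, so a group-level COUNT is invalid there

Fix: Group first with HAVING COUNT(*) >= 2, then COUNT the resulting groups

Corrected query:
SELECT COUNT(*) FROM (SELECT customer FROM orders GROUP BY customer HAVING COUNT(*) >= 2)

Result:
COUNT(*)
--------
1       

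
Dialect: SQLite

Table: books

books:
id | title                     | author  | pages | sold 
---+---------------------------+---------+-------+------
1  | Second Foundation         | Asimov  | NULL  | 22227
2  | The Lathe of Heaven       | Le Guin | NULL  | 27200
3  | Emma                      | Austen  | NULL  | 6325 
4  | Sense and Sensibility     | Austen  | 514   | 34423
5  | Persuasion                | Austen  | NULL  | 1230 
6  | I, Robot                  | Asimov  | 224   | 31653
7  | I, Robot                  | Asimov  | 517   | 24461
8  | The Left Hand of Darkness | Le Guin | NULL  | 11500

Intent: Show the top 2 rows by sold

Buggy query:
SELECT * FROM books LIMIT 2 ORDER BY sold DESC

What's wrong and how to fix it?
Bug: LIMIT must come after ORDER BY

Fix: Sort with ORDER BY, then apply LIMIT

Corrected query:
SELECT * FROM books ORDER BY sold DESC LIMIT 2

Result:
id | title                 | author | pages | sold 
---+-----------------------+--------+-------+------
4  | Sense and Sensibility | Austen | 514   | 34423
6  | I, Robot              | Asimov | 224   | 31653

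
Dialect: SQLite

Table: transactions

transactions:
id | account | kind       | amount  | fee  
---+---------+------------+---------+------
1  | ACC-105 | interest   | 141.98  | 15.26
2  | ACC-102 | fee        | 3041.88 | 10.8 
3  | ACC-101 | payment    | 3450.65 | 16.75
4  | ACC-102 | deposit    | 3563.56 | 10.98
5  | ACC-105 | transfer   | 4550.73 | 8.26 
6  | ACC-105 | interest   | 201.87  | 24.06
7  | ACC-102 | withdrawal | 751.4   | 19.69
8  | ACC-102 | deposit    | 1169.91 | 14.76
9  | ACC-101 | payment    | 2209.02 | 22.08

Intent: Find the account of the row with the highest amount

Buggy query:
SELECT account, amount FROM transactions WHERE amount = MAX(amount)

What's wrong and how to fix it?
Bug: WHERE is evaluated per row; an aggregate over the whole table isn't defined there

Fix: Wrap MAX in a scalar subquery so WHERE compares against a single value

Corrected query:
SELECT account, amount FROM transactions WHERE amount = (SELECT MAX(amount) FROM transactions)

Result:
account | amount 
--------+--------
ACC-105 | 4550.73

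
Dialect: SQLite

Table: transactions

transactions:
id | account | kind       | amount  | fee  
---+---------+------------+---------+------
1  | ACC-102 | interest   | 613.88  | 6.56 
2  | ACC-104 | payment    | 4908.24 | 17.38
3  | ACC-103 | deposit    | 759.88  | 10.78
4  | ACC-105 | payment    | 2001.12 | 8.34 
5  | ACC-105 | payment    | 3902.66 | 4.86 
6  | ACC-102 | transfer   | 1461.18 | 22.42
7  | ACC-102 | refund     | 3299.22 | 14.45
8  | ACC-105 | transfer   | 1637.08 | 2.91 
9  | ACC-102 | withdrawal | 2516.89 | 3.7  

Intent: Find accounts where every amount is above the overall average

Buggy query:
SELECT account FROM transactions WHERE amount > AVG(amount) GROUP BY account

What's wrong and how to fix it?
Bug: WHERE evaluates per row before aggregation, so AVG() is unavailable

Fix: Compute the overall average in a scalar subquery and compare each group's MIN against it in HAVING

Corrected query:
SELECT account FROM transactions GROUP BY account HAVING MIN(amount) > (SELECT AVG(amount) FROM transactions)

Result:
account
-------
ACC-104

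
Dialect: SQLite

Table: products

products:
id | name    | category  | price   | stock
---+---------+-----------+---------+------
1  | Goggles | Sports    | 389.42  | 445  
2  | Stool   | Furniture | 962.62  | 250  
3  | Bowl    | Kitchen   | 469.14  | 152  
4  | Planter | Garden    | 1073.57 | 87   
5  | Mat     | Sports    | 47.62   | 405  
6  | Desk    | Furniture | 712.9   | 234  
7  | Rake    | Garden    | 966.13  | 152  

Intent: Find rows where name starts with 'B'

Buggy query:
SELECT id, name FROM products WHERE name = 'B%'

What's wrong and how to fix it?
Bug: '=' compares the literal string including the % character; pattern matching needs LIKE

Fix: Replace '=' with LIKE so 'B%' is treated as a pattern

Corrected query:
SELECT id, name FROM products WHERE name LIKE 'B%'

Result:
id | name
---+-----
3  | Bowl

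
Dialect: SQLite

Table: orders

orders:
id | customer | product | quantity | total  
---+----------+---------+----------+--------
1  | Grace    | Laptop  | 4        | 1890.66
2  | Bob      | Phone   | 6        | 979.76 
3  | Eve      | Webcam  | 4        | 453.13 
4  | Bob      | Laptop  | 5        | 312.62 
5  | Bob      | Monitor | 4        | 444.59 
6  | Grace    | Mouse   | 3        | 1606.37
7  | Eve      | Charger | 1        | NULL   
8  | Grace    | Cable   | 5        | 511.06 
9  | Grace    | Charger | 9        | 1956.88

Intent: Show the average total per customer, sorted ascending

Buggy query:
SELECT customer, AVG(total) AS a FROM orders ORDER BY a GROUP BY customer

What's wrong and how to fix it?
Bug: GROUP BY must precede ORDER BY

Fix: Move ORDER BY to the end, after GROUP BY

Corrected query:
SELECT customer, AVG(total) AS a FROM orders GROUP BY customer ORDER BY a

Result:
customer | a        
---------+----------
Eve      | 453.13   
Bob      | 578.99   
Grace    | 1491.2425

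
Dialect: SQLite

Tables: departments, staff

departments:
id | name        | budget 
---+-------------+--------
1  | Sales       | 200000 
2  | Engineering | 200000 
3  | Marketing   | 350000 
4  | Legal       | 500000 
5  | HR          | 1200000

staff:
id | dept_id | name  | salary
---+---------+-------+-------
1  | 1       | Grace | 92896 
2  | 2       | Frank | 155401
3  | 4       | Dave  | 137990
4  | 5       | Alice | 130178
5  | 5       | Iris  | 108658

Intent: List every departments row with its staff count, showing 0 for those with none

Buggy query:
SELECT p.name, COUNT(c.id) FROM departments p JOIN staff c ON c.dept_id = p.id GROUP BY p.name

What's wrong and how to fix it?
Bug: An inner join excludes parents with zero children

Fix: Use LEFT JOIN so parents without children still appear (COUNT(c.id) gives 0)

Corrected query:
SELECT p.name, COUNT(c.id) FROM departments p LEFT JOIN staff c ON c.dept_id = p.id GROUP BY p.name

Result:
name        | COUNT(c.id)
------------+------------
Engineering | 1          
HR          | 2          
Legal       | 1          
Marketing   | 0          
Sales       | 1          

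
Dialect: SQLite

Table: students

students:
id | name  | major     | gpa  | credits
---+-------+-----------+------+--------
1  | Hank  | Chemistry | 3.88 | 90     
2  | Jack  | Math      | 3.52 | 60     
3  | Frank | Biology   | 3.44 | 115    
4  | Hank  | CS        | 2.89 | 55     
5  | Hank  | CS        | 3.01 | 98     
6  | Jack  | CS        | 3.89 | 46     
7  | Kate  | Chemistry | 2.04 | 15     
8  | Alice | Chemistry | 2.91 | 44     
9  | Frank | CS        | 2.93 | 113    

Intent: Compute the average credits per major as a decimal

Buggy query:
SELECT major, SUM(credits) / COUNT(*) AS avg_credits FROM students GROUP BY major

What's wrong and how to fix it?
Bug: Both operands are integers, so '/' performs integer division and truncates

Fix: Cast one side to REAL so the division keeps the fractional part

Corrected query:
SELECT major, SUM(credits) * 1.0 / COUNT(*) AS avg_credits FROM students GROUP BY major

Result:
major     | avg_credits
----------+------------
Biology   | 115        
CS        | 78         
Chemistry | 49.666667  
Math      | 60         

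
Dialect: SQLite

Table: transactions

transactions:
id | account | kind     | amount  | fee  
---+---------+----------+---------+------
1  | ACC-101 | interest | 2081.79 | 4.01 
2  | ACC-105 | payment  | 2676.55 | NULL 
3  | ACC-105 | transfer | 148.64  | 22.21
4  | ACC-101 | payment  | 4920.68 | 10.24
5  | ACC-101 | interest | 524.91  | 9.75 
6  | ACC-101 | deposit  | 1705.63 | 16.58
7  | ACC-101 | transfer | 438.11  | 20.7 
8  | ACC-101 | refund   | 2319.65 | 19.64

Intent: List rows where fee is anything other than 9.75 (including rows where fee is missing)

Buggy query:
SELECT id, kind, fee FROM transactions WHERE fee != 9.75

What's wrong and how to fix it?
Bug: 'fee != 9.75' is unknown when fee is NULL, so NULL rows are silently excluded

Fix: Add an explicit OR fee IS NULL to include the missing-value rows

Corrected query:
SELECT id, kind, fee FROM transactions WHERE fee != 9.75 OR fee IS NULL

Result:
id | kind     | fee  
---+----------+------
1  | interest | 4.01 
2  | payment  | NULL 
3  | transfer | 22.21
4  | payment  | 10.24
6  | deposit  | 16.58
7  | transfer | 20.7 
8  | refund   | 19.64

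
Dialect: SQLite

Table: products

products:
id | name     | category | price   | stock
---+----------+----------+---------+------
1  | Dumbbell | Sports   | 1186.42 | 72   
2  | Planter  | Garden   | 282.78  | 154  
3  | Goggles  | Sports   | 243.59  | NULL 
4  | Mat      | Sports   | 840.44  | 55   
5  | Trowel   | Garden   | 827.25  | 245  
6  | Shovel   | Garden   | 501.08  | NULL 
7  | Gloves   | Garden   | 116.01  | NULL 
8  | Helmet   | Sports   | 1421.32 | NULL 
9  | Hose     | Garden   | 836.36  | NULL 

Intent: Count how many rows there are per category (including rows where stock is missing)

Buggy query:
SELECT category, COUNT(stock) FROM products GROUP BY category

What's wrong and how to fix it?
Bug: COUNT(column) counts non-NULL values only; rows with NULL stock aren't counted

Fix: Replace COUNT(stock) with COUNT(*)

Corrected query:
SELECT category, COUNT(*) FROM products GROUP BY category

Result:
category | COUNT(*)
---------+---------
Garden   | 5       
Sports   | 4       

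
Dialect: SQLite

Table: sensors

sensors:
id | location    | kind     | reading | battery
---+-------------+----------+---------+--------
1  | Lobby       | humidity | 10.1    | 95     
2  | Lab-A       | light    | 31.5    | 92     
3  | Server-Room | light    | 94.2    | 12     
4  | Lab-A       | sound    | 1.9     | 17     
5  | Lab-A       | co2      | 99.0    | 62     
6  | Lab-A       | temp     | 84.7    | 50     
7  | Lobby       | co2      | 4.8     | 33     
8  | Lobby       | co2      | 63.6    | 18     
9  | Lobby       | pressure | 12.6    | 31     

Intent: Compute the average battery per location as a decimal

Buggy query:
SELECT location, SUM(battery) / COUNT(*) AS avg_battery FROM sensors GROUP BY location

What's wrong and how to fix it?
Bug: SUM(battery) and COUNT(*) are both integers; the division truncates the fractional part

Fix: Cast one side to REAL so the division keeps the fractional part

Corrected query:
SELECT location, SUM(battery) * 1.0 / COUNT(*) AS avg_battery FROM sensors GROUP BY location

Result:
location    | avg_battery
------------+------------
Lab-A       | 55.25      
Lobby       | 44.25      
Server-Room | 12         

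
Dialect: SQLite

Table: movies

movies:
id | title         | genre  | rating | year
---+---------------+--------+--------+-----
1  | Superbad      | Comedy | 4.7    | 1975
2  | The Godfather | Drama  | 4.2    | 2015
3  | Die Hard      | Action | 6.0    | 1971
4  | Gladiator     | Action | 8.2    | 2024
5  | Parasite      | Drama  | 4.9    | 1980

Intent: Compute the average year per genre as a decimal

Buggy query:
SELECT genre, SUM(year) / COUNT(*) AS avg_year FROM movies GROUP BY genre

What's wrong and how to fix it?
Bug: SUM(year) and COUNT(*) are both integers; the division truncates the fractional part

Fix: Cast one side to REAL so the division keeps the fractional part

Corrected query:
SELECT genre, SUM(year) * 1.0 / COUNT(*) AS avg_year FROM movies GROUP BY genre

Result:
genre  | avg_year
-------+---------
Action | 1997.5  
Comedy | 1975    
Drama  | 1997.5  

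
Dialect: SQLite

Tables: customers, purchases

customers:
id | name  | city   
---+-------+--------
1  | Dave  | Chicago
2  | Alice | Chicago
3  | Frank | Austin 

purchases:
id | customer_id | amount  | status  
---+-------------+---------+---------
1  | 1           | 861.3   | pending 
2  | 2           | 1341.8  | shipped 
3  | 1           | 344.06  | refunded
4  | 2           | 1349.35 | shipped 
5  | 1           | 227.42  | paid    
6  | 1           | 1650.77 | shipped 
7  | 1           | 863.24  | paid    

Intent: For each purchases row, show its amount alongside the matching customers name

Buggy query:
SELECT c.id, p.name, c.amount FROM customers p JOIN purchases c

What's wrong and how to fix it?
Bug: JOIN with no ON clause produces a cartesian product; every purchases row pairs with every customers row

Fix: Add ON c.customer_id = p.id to the JOIN

Corrected query:
SELECT c.id, p.name, c.amount FROM customers p JOIN purchases c ON c.customer_id = p.id

Result:
id | name  | amount 
---+-------+--------
1  | Dave  | 861.3  
2  | Alice | 1341.8 
3  | Dave  | 344.06 
4  | Alice | 1349.35
5  | Dave  | 227.42 
6  | Dave  | 1650.77
7  | Dave  | 863.24 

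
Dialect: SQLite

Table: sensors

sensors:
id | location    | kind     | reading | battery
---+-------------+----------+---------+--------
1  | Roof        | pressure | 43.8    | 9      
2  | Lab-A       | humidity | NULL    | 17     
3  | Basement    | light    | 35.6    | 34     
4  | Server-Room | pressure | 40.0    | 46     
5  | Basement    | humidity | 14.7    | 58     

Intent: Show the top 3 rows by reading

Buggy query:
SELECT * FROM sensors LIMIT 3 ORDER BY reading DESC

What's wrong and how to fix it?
Bug: ORDER BY cannot follow LIMIT; LIMIT is the final clause

Fix: Sort with ORDER BY, then apply LIMIT

Corrected query:
SELECT * FROM sensors ORDER BY reading DESC LIMIT 3

Result:
id | location    | kind     | reading | battery
---+-------------+----------+---------+--------
1  | Roof        | pressure | 43.8    | 9      
4  | Server-Room | pressure | 40      | 46     
3  | Basement    | light    | 35.6    | 34     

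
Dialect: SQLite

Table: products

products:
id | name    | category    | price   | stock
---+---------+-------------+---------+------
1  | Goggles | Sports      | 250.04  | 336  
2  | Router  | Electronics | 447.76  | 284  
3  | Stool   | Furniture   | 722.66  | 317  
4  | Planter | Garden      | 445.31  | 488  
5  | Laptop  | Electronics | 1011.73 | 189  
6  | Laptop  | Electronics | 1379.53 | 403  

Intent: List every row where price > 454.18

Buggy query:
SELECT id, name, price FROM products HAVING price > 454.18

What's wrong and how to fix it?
Bug: This is a non-aggregate query (no GROUP BY, no aggregates), so in SQLite the HAVING clause is invalid here; a row-level condition belongs in WHERE

Fix: Use WHERE for row-level filtering

Corrected query:
SELECT id, name, price FROM products WHERE price > 454.18

Result:
id | name   | price  
---+--------+--------
3  | Stool  | 722.66 
5  | Laptop | 1011.73
6  | Laptop | 1379.53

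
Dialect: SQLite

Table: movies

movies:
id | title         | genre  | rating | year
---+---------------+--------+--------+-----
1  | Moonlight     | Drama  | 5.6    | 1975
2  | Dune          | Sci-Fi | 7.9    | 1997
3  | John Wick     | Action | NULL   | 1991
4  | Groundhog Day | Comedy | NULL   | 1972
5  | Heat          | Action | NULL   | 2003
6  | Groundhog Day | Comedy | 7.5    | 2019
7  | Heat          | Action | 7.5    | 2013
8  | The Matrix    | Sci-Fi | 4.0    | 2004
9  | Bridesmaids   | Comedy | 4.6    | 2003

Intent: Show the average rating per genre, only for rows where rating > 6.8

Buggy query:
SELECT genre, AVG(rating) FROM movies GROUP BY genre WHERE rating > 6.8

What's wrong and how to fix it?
Bug: Row-level WHERE must come before GROUP BY in the clause order

Fix: Place WHERE between FROM and GROUP BY

Corrected query:
SELECT genre, AVG(rating) FROM movies WHERE rating > 6.8 GROUP BY genre

Result:
genre  | AVG(rating)
-------+------------
Action | 7.5        
Comedy | 7.5        
Sci-Fi | 7.9        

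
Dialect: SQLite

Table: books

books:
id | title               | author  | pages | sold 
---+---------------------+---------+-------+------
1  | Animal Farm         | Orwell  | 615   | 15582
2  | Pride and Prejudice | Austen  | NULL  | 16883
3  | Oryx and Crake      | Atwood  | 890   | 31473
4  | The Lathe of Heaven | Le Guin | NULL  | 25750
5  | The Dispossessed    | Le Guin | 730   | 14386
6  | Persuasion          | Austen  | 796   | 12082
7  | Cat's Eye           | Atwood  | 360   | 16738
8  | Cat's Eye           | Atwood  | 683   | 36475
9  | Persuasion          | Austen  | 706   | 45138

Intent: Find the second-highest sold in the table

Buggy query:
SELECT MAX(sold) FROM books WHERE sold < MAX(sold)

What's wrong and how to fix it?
Bug: MAX(sold) on the right of the comparison is an aggregate-in-WHERE error

Fix: Put the inner MAX in a scalar subquery

Corrected query:
SELECT MAX(sold) FROM books WHERE sold < (SELECT MAX(sold) FROM books)

Result:
MAX(sold)
---------
36475    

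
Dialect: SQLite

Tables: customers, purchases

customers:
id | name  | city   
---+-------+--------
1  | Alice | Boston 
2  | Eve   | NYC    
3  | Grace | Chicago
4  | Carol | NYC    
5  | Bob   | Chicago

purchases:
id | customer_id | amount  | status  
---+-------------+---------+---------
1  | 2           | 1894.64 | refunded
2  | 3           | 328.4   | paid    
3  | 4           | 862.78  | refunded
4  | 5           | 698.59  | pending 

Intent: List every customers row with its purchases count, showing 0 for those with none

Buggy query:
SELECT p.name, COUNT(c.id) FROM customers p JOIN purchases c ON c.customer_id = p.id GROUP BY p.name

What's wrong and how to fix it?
Bug: An inner join excludes parents with zero children

Fix: Use LEFT JOIN so parents without children still appear (COUNT(c.id) gives 0)

Corrected query:
SELECT p.name, COUNT(c.id) FROM customers p LEFT JOIN purchases c ON c.customer_id = p.id GROUP BY p.name

Result:
name  | COUNT(c.id)
------+------------
Alice | 0          
Bob   | 1          
Carol | 1          
Eve   | 1          
Grace | 1          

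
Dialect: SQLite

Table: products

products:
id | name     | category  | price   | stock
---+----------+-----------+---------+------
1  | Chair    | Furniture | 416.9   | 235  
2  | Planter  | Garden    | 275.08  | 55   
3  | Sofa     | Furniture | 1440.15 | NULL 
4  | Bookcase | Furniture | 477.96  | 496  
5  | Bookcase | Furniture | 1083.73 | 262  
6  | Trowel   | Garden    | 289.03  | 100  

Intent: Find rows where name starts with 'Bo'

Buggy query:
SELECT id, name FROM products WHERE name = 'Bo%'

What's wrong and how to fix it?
Bug: Wildcards only work with LIKE; '=' treats '%' as a literal character

Fix: Replace '=' with LIKE so 'Bo%' is treated as a pattern

Corrected query:
SELECT id, name FROM products WHERE name LIKE 'Bo%'

Result:
id | name    
---+---------
4  | Bookcase
5  | Bookcase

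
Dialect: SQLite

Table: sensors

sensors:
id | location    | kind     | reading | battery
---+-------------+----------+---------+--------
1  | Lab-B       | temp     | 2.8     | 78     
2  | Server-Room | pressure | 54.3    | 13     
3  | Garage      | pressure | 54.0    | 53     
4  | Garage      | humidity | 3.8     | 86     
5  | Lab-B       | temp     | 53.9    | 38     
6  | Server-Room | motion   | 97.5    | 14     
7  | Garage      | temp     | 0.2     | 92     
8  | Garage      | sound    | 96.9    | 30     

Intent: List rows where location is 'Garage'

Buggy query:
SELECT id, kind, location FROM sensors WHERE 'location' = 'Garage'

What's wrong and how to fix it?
Bug: Single quotes denote string literals in SQL; the column name is being compared as a constant string

Fix: Reference the column as location without single quotes

Corrected query:
SELECT id, kind, location FROM sensors WHERE location = 'Garage'

Result:
id | kind     | location
---+----------+---------
3  | pressure | Garage  
4  | humidity | Garage  
7  | temp     | Garage  
8  | sound    | Garage  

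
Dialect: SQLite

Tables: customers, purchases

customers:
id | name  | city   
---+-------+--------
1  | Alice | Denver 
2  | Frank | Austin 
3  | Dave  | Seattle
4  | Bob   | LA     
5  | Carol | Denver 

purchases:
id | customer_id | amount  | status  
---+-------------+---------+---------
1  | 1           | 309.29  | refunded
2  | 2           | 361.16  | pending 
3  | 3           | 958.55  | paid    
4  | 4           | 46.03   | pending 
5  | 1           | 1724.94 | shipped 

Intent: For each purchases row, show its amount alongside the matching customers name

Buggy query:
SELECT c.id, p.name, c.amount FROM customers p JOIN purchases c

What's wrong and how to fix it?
Bug: JOIN with no ON clause produces a cartesian product; every purchases row pairs with every customers row

Fix: Add ON c.customer_id = p.id to the JOIN

Corrected query:
SELECT c.id, p.name, c.amount FROM customers p JOIN purchases c ON c.customer_id = p.id

Result:
id | name  | amount 
---+-------+--------
1  | Alice | 309.29 
2  | Frank | 361.16 
3  | Dave  | 958.55 
4  | Bob   | 46.03  
5  | Alice | 1724.94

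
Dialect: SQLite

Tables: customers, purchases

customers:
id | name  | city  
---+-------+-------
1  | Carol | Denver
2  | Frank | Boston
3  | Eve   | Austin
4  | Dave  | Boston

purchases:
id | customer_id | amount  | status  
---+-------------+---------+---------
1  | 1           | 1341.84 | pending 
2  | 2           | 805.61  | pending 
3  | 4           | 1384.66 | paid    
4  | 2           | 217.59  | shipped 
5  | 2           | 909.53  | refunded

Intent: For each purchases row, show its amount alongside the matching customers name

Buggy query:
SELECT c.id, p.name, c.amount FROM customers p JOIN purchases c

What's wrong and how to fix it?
Bug: JOIN with no ON clause produces a cartesian product; every purchases row pairs with every customers row

Fix: Specify the join condition linking the foreign key to the parent id

Corrected query:
SELECT c.id, p.name, c.amount FROM customers p JOIN purchases c ON c.customer_id = p.id

Result:
id | name  | amount 
---+-------+--------
1  | Carol | 1341.84
2  | Frank | 805.61 
3  | Dave  | 1384.66
4  | Frank | 217.59 
5  | Frank | 909.53 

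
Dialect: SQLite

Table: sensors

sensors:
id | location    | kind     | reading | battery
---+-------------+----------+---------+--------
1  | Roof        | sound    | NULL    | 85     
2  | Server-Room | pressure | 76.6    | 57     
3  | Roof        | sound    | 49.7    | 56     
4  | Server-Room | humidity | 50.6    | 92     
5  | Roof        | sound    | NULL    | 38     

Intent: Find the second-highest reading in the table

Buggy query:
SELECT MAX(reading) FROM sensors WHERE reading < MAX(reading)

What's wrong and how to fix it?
Bug: MAX(reading) on the right of the comparison is an aggregate-in-WHERE error

Fix: Put the inner MAX in a scalar subquery

Corrected query:
SELECT MAX(reading) FROM sensors WHERE reading < (SELECT MAX(reading) FROM sensors)

Result:
MAX(reading)
------------
50.6        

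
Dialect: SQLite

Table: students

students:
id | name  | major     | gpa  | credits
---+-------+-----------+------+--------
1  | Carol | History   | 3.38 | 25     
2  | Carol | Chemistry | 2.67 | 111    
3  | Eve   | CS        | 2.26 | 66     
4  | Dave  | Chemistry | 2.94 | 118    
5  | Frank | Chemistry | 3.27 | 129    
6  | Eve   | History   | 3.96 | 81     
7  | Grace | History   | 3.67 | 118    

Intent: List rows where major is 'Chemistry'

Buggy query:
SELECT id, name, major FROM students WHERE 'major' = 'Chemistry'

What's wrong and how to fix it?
Bug: Single quotes denote string literals in SQL; the column name is being compared as a constant string

Fix: Remove the quotes around the column name (or use double quotes for an identifier)

Corrected query:
SELECT id, name, major FROM students WHERE major = 'Chemistry'

Result:
id | name  | major    
---+-------+----------
2  | Carol | Chemistry
4  | Dave  | Chemistry
5  | Frank | Chemistry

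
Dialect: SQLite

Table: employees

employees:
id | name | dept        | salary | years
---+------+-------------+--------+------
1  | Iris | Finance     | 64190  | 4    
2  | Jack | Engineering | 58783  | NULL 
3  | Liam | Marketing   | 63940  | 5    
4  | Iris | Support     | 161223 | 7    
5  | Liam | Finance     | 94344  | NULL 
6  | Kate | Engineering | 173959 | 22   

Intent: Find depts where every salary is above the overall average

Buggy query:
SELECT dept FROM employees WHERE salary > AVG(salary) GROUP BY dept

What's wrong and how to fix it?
Bug: WHERE evaluates per row before aggregation, so AVG() is unavailable

Fix: Use a subquery for AVG and a HAVING MIN(...) filter so the condition holds for every row in the group

Corrected query:
SELECT dept FROM employees GROUP BY dept HAVING MIN(salary) > (SELECT AVG(salary) FROM employees)

Result:
dept   
-------
Support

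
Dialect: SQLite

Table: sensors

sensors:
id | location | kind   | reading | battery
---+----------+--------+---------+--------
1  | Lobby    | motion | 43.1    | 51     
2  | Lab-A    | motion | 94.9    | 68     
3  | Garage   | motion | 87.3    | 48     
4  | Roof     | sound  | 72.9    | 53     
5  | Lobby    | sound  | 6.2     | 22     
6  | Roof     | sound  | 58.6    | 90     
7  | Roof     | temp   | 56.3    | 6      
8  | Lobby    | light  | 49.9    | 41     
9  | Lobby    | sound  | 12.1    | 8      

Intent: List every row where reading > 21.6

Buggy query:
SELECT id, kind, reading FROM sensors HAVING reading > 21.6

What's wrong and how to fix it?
Bug: This is a non-aggregate query (no GROUP BY, no aggregates), so in SQLite the HAVING clause is invalid here; a row-level condition belongs in WHERE

Fix: Replace HAVING with WHERE since the condition applies to individual rows

Corrected query:
SELECT id, kind, reading FROM sensors WHERE reading > 21.6

Result:
id | kind   | reading
---+--------+--------
1  | motion | 43.1   
2  | motion | 94.9   
3  | motion | 87.3   
4  | sound  | 72.9   
6  | sound  | 58.6   
7  | temp   | 56.3   
8  | light  | 49.9   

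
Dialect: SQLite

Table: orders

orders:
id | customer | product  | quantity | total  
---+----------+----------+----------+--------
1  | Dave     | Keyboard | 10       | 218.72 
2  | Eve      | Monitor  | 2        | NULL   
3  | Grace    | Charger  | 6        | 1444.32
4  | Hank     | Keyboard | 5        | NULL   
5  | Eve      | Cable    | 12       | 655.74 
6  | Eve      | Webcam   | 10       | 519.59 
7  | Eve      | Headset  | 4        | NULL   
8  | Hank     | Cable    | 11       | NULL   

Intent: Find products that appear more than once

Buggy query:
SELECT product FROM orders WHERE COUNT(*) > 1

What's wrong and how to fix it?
Bug: WHERE can't reference COUNT(*); aggregates are computed after WHERE

Fix: Group first, then use HAVING for the count condition

Corrected query:
SELECT product FROM orders GROUP BY product HAVING COUNT(*) > 1

Result:
product 
--------
Cable   
Keyboard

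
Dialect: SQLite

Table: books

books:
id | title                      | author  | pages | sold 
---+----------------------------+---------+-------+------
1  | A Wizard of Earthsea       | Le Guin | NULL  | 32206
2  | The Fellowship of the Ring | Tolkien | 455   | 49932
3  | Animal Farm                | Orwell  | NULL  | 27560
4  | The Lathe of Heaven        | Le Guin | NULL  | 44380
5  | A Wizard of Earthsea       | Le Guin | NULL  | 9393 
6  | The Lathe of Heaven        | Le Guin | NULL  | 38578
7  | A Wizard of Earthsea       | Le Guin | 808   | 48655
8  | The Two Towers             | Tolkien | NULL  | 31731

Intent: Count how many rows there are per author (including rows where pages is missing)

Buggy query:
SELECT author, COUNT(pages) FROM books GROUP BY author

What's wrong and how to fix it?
Bug: COUNT(column) counts non-NULL values only; rows with NULL pages aren't counted

Fix: Use COUNT(*) to count all rows regardless of NULL

Corrected query:
SELECT author, COUNT(*) FROM books GROUP BY author

Result:
author  | COUNT(*)
--------+---------
Le Guin | 5       
Orwell  | 1       
Tolkien | 2       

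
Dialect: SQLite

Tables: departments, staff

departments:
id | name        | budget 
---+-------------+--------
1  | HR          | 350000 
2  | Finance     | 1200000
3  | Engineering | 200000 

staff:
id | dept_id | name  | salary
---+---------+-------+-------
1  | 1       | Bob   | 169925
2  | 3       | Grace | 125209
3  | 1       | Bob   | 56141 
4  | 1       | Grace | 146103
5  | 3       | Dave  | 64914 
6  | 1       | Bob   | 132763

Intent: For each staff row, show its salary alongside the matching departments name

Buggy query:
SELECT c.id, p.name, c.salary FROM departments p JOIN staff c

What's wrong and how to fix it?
Bug: JOIN with no ON clause produces a cartesian product; every staff row pairs with every departments row

Fix: Add ON c.dept_id = p.id to the JOIN

Corrected query:
SELECT c.id, p.name, c.salary FROM departments p JOIN staff c ON c.dept_id = p.id

Result:
id | name        | salary
---+-------------+-------
1  | HR          | 169925
2  | Engineering | 125209
3  | HR          | 56141 
4  | HR          | 146103
5  | Engineering | 64914 
6  | HR          | 132763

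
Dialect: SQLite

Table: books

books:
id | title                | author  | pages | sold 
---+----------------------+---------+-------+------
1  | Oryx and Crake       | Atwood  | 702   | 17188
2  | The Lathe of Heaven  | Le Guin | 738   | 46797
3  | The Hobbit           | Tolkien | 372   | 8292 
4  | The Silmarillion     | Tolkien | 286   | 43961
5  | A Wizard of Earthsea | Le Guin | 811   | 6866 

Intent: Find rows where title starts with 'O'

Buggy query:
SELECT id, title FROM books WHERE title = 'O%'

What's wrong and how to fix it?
Bug: '=' compares the literal string including the % character; pattern matching needs LIKE

Fix: Use LIKE for wildcard pattern matching

Corrected query:
SELECT id, title FROM books WHERE title LIKE 'O%'

Result:
id | title         
---+---------------
1  | Oryx and Crake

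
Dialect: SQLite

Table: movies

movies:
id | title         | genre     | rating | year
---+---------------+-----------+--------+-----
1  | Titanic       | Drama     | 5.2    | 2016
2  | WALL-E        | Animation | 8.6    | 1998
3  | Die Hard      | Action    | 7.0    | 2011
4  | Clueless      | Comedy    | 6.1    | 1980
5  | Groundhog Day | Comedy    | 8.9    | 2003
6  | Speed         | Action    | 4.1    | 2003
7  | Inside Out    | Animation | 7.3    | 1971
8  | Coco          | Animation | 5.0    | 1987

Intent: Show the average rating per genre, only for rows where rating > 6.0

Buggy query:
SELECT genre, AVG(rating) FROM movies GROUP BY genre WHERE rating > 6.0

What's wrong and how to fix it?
Bug: Row-level WHERE must come before GROUP BY in the clause order

Fix: Place WHERE between FROM and GROUP BY

Corrected query:
SELECT genre, AVG(rating) FROM movies WHERE rating > 6.0 GROUP BY genre

Result:
genre     | AVG(rating)
----------+------------
Action    | 7          
Animation | 7.95       
Comedy    | 7.5        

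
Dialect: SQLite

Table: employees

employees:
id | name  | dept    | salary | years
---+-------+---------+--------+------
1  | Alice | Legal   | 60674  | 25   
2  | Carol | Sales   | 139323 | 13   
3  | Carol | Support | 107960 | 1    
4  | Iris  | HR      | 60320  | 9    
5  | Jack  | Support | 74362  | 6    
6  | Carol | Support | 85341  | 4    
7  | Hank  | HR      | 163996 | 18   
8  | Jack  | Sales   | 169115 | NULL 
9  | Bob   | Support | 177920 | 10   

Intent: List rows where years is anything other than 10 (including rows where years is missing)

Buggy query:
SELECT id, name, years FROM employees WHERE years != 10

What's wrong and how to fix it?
Bug: 'years != 10' is unknown when years is NULL, so NULL rows are silently excluded

Fix: Add an explicit OR years IS NULL to include the missing-value rows

Corrected query:
SELECT id, name, years FROM employees WHERE years != 10 OR years IS NULL

Result:
id | name  | years
---+-------+------
1  | Alice | 25   
2  | Carol | 13   
3  | Carol | 1    
4  | Iris  | 9    
5  | Jack  | 6    
6  | Carol | 4    
7  | Hank  | 18   
8  | Jack  | NULL 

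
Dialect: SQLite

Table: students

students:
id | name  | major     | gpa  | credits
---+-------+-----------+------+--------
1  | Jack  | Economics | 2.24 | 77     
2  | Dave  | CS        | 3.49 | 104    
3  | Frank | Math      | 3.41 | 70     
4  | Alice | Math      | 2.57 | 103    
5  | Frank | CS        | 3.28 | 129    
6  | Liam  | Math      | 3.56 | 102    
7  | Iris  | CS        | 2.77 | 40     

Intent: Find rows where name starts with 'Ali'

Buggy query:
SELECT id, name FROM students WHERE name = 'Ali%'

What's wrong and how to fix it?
Bug: Wildcards only work with LIKE; '=' treats '%' as a literal character

Fix: Replace '=' with LIKE so 'Ali%' is treated as a pattern

Corrected query:
SELECT id, name FROM students WHERE name LIKE 'Ali%'

Result:
id | name 
---+------
4  | Alice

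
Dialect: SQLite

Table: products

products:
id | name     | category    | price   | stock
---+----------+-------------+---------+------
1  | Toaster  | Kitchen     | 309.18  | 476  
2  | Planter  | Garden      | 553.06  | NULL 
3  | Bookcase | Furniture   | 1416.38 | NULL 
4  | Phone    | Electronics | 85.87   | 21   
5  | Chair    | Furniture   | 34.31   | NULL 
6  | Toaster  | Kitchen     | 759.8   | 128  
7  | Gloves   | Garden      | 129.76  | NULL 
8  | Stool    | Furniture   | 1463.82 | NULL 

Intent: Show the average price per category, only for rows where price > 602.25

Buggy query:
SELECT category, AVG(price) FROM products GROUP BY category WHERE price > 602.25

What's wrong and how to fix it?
Bug: WHERE cannot follow GROUP BY

Fix: Move the WHERE clause before GROUP BY

Corrected query:
SELECT category, AVG(price) FROM products WHERE price > 602.25 GROUP BY category

Result:
category  | AVG(price)
----------+-----------
Furniture | 1440.1    
Kitchen   | 759.8     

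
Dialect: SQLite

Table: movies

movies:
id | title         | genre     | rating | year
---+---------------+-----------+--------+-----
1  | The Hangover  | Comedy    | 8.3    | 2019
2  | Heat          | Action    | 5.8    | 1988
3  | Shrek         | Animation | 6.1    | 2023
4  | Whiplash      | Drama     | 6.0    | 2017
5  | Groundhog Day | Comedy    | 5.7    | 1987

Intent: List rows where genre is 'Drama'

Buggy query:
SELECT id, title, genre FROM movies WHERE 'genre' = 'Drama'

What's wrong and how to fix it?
Bug: 'genre' in single quotes is a string literal, not the column; the comparison is literal-vs-literal and never true

Fix: Reference the column as genre without single quotes

Corrected query:
SELECT id, title, genre FROM movies WHERE genre = 'Drama'

Result:
id | title    | genre
---+----------+------
4  | Whiplash | Drama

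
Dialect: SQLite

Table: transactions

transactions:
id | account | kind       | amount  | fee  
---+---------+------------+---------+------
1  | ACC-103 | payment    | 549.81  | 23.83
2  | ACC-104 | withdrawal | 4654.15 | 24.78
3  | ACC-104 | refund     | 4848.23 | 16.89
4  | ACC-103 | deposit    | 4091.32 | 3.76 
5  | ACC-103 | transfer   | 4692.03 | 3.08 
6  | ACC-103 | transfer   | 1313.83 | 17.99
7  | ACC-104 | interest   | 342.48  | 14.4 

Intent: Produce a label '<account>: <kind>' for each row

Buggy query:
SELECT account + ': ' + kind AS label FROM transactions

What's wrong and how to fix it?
Bug: SQLite uses || for string concatenation; + coerces text to numbers (yielding 0)

Fix: Use the || operator for string concatenation

Corrected query:
SELECT account || ': ' || kind AS label FROM transactions

Result:
label              
-------------------
ACC-103: payment   
ACC-104: withdrawal
ACC-104: refund    
ACC-103: deposit   
ACC-103: transfer  
ACC-103: transfer  
ACC-104: interest  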